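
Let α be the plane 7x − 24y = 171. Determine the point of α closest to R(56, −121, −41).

The perpendicular from R has direction n = (7, −24, 0): r = (56, −121, −41) + λ(7, −24, 0).
Substitute into the plane: n·(R + λn) = 171 gives 3296 + 625λ = 171, so λ = -5.
Foot = (56, −121, −41) + (-5)·(7, −24, 0) = (21, −1, −41).

(21, -1, -41)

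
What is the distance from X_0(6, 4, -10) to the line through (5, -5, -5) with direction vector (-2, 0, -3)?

√94

Direction vector d = (-2, 0, -3).
AP = (1, 9, -5); AP·d = 13, |AP|² = 107, |d|² = 13.
distance² = |AP|² − (AP·d)²/|d|² = 107 − 169/13 = 94, so the distance is √94.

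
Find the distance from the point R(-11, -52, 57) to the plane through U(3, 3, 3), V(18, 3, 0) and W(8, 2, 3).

19/√51

UV = (15, 0, -3) and UW = (5, -1, 0), so a normal is n = UV × UW = (-3, -15, -15).
Then n·(-11, -52, 57) - (-99) = 57.
|n| = √(9 + 225 + 225) = 3√51, so the distance is |57|/(3√51) = 19√51/51.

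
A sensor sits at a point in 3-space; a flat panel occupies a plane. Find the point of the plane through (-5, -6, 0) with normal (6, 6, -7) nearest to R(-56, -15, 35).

(-26, 15, 0)

The perpendicular from R has direction n = (6, 6, -7): r = (-56, -15, 35) + μ(6, 6, -7).
Substitute into the plane: n·(R + μn) = -66 gives -671 + 121μ = -66, so μ = 5.
Foot = (-56, -15, 35) + 5·(6, 6, -7) = (-26, 15, 0).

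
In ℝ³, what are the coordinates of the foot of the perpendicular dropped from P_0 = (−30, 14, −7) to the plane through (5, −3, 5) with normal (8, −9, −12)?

(-22, 5, -19)

The perpendicular from P_0 has direction n = (8, −9, −12): r = (−30, 14, −7) + μ(8, −9, −12).
Substitute into the plane: n·(P_0 + μn) = 7 gives -282 + 289μ = 7, so μ = 1.
Foot = (−30, 14, −7) + 1·(8, −9, −12) = (−22, 5, −19).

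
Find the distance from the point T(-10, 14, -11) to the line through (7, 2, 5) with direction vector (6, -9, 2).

√205

Direction vector d = (6, -9, 2).
AP = (-17, 12, -16), and AP × d = (-120, -62, 81).
|AP × d|² = 24805 and |d|² = 121, so the distance is √(24805/121) = √205.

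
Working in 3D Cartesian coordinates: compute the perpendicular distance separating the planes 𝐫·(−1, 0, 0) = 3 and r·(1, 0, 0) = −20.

17

Divide the second equation by -1 to match normals: −x₁ = 20.
Both planes have normal n = (−1, 0, 0), |n| = 1. Any point on the first plane is at distance |20 − 3|/|n| = 17/1 = 17 from the second.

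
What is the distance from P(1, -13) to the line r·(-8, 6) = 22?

d = |(-8)·1 + 6·(-13) − 22| / √(64 + 36) = |-108|/10 = 54/5.

54/5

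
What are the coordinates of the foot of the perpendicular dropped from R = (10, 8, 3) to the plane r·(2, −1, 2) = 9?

The perpendicular from R has direction n = (2, −1, 2): r = (10, 8, 3) + μ(2, −1, 2).
Substitute into the plane: n·(R + μn) = 9 gives 18 + 9μ = 9, so μ = -1.
Foot = (10, 8, 3) + (-1)·(2, −1, 2) = (8, 9, 1).

(8, 9, 1)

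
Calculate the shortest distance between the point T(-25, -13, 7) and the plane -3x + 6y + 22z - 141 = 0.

n = (-3, 6, 22); n·P − 141 = 10; |n| = 23; distance = 10/23.

10/23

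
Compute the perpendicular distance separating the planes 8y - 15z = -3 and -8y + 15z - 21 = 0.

Divide the second equation by -1 to match normals: 8y - 15z = -21.
Both planes have normal n = (0, 8, -15), |n| = 17. Any point on the first plane is at distance |(-21) − (-3)|/|n| = 18/17 from the second.

18/17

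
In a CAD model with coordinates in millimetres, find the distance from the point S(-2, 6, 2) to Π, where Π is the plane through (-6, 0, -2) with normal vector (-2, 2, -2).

The plane has equation n·(r − (-6, 0, -2)) = 0, i.e. n·r = 16.
d = |(-2)·(-2) + 2·6 + (-2)·2 − 16| / √(4 + 4 + 4) = |-4| / (2√3) = 2√3/3.

2/√3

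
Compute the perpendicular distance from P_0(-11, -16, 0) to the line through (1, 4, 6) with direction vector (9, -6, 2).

2√145

Direction vector d = (9, -6, 2).
AP = (-12, -20, -6), and AP × d = (-76, -30, 252).
|AP × d|² = 70180 and |d|² = 121, so the distance is √(70180/121) = √580 = 2√145.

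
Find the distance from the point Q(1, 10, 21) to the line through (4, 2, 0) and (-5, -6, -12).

15

A direction vector is d = (-9, -8, -12).
AP = (-3, 8, 21); AP·d = -289, |AP|² = 514, |d|² = 289.
distance² = |AP|² − (AP·d)²/|d|² = 514 − 83521/289 = 225, so the distance is 15.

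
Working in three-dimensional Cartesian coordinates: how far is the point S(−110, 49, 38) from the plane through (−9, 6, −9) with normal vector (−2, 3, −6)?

The plane has equation n·(r − (−9, 6, −9)) = 0, i.e. n·r = 90.
n = (−2, 3, −6); n·P − 90 = 49; |n| = 7; distance = 49/7 = 7.

7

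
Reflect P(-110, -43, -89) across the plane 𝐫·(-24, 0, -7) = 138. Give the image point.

n = (-24, 0, -7), |n|² = 625, n·P − 138 = 3125, so t = 3125/625 = 5.
Foot F = P − 5·n = (10, -43, -54); the reflection is 2F − P = (130, -43, -19).

(130, -43, -19)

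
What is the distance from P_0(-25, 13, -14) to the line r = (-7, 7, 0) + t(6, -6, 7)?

6√2

Direction vector d = (6, -6, 7).
AP = (-18, 6, -14); AP·d = -242, |AP|² = 556, |d|² = 121.
distance² = |AP|² − (AP·d)²/|d|² = 556 − 58564/121 = 72, so the distance is 6√2.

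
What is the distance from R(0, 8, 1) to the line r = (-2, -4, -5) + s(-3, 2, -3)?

2√46

Direction vector d = (-3, 2, -3).
AP = (2, 12, 6); AP·d = 0, |AP|² = 184, |d|² = 22.
distance² = |AP|² − (AP·d)²/|d|² = 184 − 0/22 = 184, so the distance is 2√46.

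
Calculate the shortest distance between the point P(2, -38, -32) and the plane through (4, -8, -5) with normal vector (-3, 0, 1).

The plane has equation n·(r − (4, -8, -5)) = 0, i.e. n·r = -17.
Then n·(2, -38, -32) - (-17) = -21.
|n| = √(9 + 0 + 1) = √10, so the distance is |-21|/√10 = 21/√10.

21/√10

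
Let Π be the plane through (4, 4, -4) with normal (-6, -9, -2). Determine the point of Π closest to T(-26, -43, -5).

(4, 2, 5)

n = (-6, -9, -2), |n|² = 121, and n·T − (-52) = 605.
t = 605/121 = 5, so the foot is T − t·n = (-26, -43, -5) − 5·(-6, -9, -2) = (4, 2, 5).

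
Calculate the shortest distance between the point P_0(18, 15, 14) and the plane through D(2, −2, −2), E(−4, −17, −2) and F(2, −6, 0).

6√5/5

DE = (−6, −15, 0) and DF = (0, −4, 2), so a normal is n = DE × DF = (−30, 12, 24).
d = |(-30)·18 + 12·15 + 24·14 − (-132)| / √(900 + 144 + 576) = |108| / (18√5) = 6√5/5.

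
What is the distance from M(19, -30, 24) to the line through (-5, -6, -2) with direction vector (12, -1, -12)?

Direction vector d = (12, -1, -12).
AP = (24, -24, 26), and AP × d = (314, 600, 264).
|AP × d|² = 528292 and |d|² = 289, so the distance is √(528292/289) = √1828 = 2√457.

2√457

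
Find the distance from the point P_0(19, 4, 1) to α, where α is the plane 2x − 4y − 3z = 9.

n = (2, −4, −3); n·P − 9 = 10; |n| = √29; distance = 10/√29 = 10√29/29.

10/√29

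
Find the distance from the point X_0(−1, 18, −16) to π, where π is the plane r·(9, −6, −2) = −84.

1/11

d = |9·(-1) + (-6)·18 + (-2)·(-16) − (-84)| / √(81 + 36 + 4) = |-1| / 11 = 1/11.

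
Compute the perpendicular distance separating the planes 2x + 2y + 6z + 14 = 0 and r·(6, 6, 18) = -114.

Divide the second equation by 3 to match normals: 2x + 2y + 6z = -38.
Both planes have normal n = (2, 2, 6), |n| = 2√11. Any point on the first plane is at distance |(-38) − (-14)|/|n| = 24/(2√11) = 12/√11 from the second.

12/√11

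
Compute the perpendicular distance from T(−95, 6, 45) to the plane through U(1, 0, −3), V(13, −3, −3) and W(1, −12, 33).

UV = (12, −3, 0) and UW = (0, −12, 36), so a normal is n = UV × UW = (−108, −432, −144).
d = |(-108)·(-95) + (-432)·6 + (-144)·45 − 324| / √(11664 + 186624 + 20736) = |864| / 468 = 24/13.

24/13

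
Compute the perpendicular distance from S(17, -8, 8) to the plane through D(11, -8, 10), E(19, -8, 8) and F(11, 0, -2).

2√53/53

DE = (8, 0, -2) and DF = (0, 8, -12), so a normal is n = DE × DF = (16, 96, 64).
Then n·(17, -8, 8) - 48 = -32.
|n| = √(256 + 9216 + 4096) = 16√53, so the distance is |-32|/(16√53) = 2/√53.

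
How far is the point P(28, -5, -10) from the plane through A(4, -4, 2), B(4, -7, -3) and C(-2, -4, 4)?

7/√35

AB = (0, -3, -5) and AC = (-6, 0, 2), so a normal is n = AB × AC = (-6, 30, -18).
Then n·(28, -5, -10) - (-180) = 42.
|n| = √(36 + 900 + 324) = 6√35, so the distance is |42|/(6√35) = √35/5.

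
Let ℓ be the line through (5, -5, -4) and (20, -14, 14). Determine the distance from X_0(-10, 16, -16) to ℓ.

6√5

A direction vector is d = (15, -9, 18).
AP = (-15, 21, -12), and AP × d = (270, 90, -180).
|AP × d|² = 113400 and |d|² = 630, so the distance is √(113400/630) = √180 = 6√5.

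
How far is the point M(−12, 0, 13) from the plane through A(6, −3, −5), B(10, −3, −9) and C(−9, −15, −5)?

AB = (4, 0, −4) and AC = (−15, −12, 0), so a normal is n = AB × AC = (−48, 60, −48).
n = (−48, 60, −48); n·P − (-228) = 180; |n| = 12√57; distance = 180/(12√57) = 5√57/19.

15/√57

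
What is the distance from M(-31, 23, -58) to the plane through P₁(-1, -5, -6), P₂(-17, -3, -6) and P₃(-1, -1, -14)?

14/9

P₁P₂ = (-16, 2, 0) and P₁P₃ = (0, 4, -8), so a normal is n = P₁P₂ × P₁P₃ = (-16, -128, -64).
n = (-16, -128, -64); n·P − 1040 = 224; |n| = 144; distance = 224/144 = 14/9.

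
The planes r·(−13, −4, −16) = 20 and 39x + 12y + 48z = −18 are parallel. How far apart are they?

2/3

Divide the second equation by -3 to match normals: −13x − 4y − 16z = 6.
With common normal n = (−13, −4, −16) (|n| = 21), the distance is |20 − 6|/|n| = 14/21 = 2/3.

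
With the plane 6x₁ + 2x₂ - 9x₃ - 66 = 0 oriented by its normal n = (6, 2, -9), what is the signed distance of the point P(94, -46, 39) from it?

5

n·P − 66 = 55.
|n| = 11, so the signed distance is 55/11 = 5.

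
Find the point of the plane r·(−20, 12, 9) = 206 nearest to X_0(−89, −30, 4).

(-49, -54, -14)

The perpendicular from X_0 has direction n = (−20, 12, 9): r = (−89, −30, 4) + t(−20, 12, 9).
Substitute into the plane: n·(X_0 + tn) = 206 gives 1456 + 625t = 206, so t = -2.
Foot = (−89, −30, 4) + (-2)·(−20, 12, 9) = (−49, −54, −14).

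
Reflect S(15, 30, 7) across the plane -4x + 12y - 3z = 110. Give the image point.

(23, 6, 13)

n = (-4, 12, -3), |n|² = 169, n·S − 110 = 169, so t = 169/169 = 1.
Foot F = S − 1·n = (19, 18, 10); the reflection is 2F − S = (23, 6, 13).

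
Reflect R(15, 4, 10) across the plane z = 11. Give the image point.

(15, 4, 12)

With n = (0, 0, 1), the signed offset is (n·R − 11)/|n|² = -1/1 = -1.
R' = R − 2t·n = (15, 4, 10) − (-2)·(0, 0, 1) = (15, 4, 12).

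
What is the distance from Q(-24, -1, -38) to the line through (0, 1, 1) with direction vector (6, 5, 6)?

3√61

Direction vector d = (6, 5, 6).
AP = (-24, -2, -39); AP·d = -388, |AP|² = 2101, |d|² = 97.
distance² = |AP|² − (AP·d)²/|d|² = 2101 − 150544/97 = 549, so the distance is 3√61.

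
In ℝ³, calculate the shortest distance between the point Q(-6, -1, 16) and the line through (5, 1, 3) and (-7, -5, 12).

A direction vector is d = (-12, -6, 9).
AP = (-11, -2, 13); AP·d = 261, |AP|² = 294, |d|² = 261.
distance² = |AP|² − (AP·d)²/|d|² = 294 − 68121/261 = 33, so the distance is √33.

√33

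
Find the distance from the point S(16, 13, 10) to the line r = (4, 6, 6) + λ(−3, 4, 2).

√209

Direction vector d = (−3, 4, 2).
AP = (12, 7, 4), and AP × d = (−2, −36, 69).
|AP × d|² = 6061 and |d|² = 29, so the distance is √(6061/29) = √209.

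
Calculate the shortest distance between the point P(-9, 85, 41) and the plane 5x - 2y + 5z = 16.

13√6/9

n = (5, -2, 5); n·P − 16 = -26; |n| = 3√6; distance = 26/(3√6) = 13√6/9.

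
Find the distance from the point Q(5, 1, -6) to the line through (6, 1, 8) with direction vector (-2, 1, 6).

Direction vector d = (-2, 1, 6).
AP = (-1, 0, -14), and AP × d = (14, 34, -1).
|AP × d|² = 1353 and |d|² = 41, so the distance is √(1353/41) = √33.

√33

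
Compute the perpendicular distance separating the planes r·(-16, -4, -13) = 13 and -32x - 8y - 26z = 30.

2/21

Divide the second equation by 2 to match normals: -16x - 4y - 13z = 15.
Both planes have normal n = (-16, -4, -13), |n| = 21. Any point on the first plane is at distance |15 − 13|/|n| = 2/21 from the second.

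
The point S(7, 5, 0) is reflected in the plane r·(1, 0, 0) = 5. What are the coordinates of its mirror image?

(3, 5, 0)

With n = (1, 0, 0), the signed offset is (n·S − 5)/|n|² = 2/1 = 2.
S' = S − 2t·n = (7, 5, 0) − 4·(1, 0, 0) = (3, 5, 0).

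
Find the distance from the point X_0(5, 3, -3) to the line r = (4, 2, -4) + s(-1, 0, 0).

Direction vector d = (-1, 0, 0).
AP = (1, 1, 1); AP·d = -1, |AP|² = 3, |d|² = 1.
distance² = |AP|² − (AP·d)²/|d|² = 3 − 1/1 = 2, so the distance is √2.

√2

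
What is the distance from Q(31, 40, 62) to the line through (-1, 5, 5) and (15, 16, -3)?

A direction vector is d = (16, 11, -8).
AP = (32, 35, 57), and AP × d = (-907, 1168, -208).
|AP × d|² = 2230137 and |d|² = 441, so the distance is √(2230137/441) = √5057.

√5057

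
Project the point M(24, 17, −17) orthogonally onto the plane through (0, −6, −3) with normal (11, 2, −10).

The perpendicular from M has direction n = (11, 2, −10): r = (24, 17, −17) + t(11, 2, −10).
Substitute into the plane: n·(M + tn) = 18 gives 468 + 225t = 18, so t = -2.
Foot = (24, 17, −17) + (-2)·(11, 2, −10) = (2, 13, 3).

(2, 13, 3)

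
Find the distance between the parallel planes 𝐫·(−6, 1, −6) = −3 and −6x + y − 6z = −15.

Both planes have normal n = (−6, 1, −6), |n| = √73. Any point on the first plane is at distance |(-15) − (-3)|/|n| = 12/√73 from the second.

12√73/73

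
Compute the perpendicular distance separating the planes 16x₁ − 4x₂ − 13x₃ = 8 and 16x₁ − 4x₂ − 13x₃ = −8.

16/21

With common normal n = (16, −4, −13) (|n| = 21), the distance is |8 − (-8)|/|n| = 16/21.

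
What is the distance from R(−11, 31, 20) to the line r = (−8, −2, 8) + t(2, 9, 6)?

Direction vector d = (2, 9, 6).
AP = (−3, 33, 12); AP·d = 363, |AP|² = 1242, |d|² = 121.
distance² = |AP|² − (AP·d)²/|d|² = 1242 − 131769/121 = 153, so the distance is 3√17.

3√17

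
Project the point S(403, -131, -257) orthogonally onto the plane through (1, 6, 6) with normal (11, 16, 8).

(2799/7, -949/7, -1815/7)

n = (11, 16, 8), |n|² = 441, and n·S − 155 = 126.
t = 126/441 = 2/7, so the foot is S − t·n = (403, -131, -257) − (2/7)·(11, 16, 8) = (2799/7, -949/7, -1815/7).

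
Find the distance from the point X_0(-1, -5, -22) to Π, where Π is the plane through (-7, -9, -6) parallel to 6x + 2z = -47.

Parallel planes share the normal n = (6, 0, 2); since (-7, -9, -6) lies on the plane, its equation is 6x + 2z = -54.
n = (6, 0, 2); n·P − (-54) = 4; |n| = 2√10; distance = 4/(2√10) = 2/√10.

√10/5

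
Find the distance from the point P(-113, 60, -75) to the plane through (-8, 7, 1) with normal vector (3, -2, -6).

5

The plane has equation n·(r − (-8, 7, 1)) = 0, i.e. n·r = -44.
Then n·(-113, 60, -75) - (-44) = 35.
|n| = √(9 + 4 + 36) = 7, so the distance is |35|/7 = 5.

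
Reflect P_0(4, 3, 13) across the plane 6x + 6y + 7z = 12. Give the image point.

(-8, -9, -1)

n = (6, 6, 7), |n|² = 121, n·P_0 − 12 = 121, so t = 121/121 = 1.
Foot F = P_0 − 1·n = (-2, -3, 6); the reflection is 2F − P_0 = (-8, -9, -1).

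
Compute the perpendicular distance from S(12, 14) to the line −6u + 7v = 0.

d = |(-6)·12 + 7·14 − 0| / √(36 + 49) = |26|/√85 = 26/√85.

26/√85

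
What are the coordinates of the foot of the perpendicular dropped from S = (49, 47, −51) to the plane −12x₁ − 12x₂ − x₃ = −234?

(13, 11, -54)

The perpendicular from S has direction n = (−12, −12, −1): r = (49, 47, −51) + μ(−12, −12, −1).
Substitute into the plane: n·(S + μn) = -234 gives -1101 + 289μ = -234, so μ = 3.
Foot = (49, 47, −51) + 3·(−12, −12, −1) = (13, 11, −54).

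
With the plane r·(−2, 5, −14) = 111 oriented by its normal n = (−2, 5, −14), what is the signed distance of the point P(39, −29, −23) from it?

-4/5

n·P − 111 = -12.
|n| = 15, so the signed distance is -12/15 = -4/5.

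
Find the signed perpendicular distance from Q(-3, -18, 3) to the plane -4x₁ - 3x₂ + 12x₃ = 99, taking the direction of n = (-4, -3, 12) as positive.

3/13

n·Q − 99 = 3.
|n| = 13, so the signed distance is 3/13.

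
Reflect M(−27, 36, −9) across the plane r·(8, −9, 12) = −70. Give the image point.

n = (8, −9, 12), |n|² = 289, n·M − (-70) = -578, so t = -578/289 = -2.
Foot F = M − (-2)·n = (−11, 18, 15); the reflection is 2F − M = (5, 0, 39).

(5, 0, 39)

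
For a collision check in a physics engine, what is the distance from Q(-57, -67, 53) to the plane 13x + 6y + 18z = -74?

5

Normal vector n = (13, 6, 18), and n·(-57, -67, 53) - (-74) = -115.
|n| = √(169 + 36 + 324) = 23, so the distance is |-115|/23 = 5.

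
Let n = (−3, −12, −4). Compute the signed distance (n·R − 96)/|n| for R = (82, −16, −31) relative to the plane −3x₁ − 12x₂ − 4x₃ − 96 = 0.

-2

n·R − 96 = -26.
|n| = 13, so the signed distance is -26/13 = -2.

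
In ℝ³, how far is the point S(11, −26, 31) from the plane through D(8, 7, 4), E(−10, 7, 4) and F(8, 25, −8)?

15/√13

DE = (−18, 0, 0) and DF = (0, 18, −12), so a normal is n = DE × DF = (0, −216, −324).
Then n·(11, −26, 31) − (−2808) = −1620.
|n| = √(0 + 46656 + 104976) = 108√13, so the distance is |-1620|/(108√13) = 15√13/13.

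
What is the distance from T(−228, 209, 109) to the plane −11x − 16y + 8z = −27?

3

n = (−11, −16, 8); n·P − (-27) = 63; |n| = 21; distance = 63/21 = 3.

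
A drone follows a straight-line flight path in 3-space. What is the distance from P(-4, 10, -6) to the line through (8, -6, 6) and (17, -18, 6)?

12

A direction vector is d = (9, -12, 0).
AP = (-12, 16, -12), and AP × d = (-144, -108, 0).
|AP × d|² = 32400 and |d|² = 225, so the distance is √(32400/225) = √144 = 12.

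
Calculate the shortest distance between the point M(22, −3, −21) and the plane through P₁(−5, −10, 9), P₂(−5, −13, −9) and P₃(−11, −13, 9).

9/√46

P₁P₂ = (0, −3, −18) and P₁P₃ = (−6, −3, 0), so a normal is n = P₁P₂ × P₁P₃ = (−54, 108, −18).
n = (−54, 108, −18); n·P − (-972) = -162; |n| = 18√46; distance = 162/(18√46) = 9√46/46.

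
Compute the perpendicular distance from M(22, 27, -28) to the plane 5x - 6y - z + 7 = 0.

17/√62

d = |5·22 + (-6)·27 + (-1)·(-28) − (-7)| / √(25 + 36 + 1) = |-17| / √62 = 17/√62.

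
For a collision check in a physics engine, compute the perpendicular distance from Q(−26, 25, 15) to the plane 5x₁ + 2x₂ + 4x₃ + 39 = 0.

d = |5·(-26) + 2·25 + 4·15 − (-39)| / √(25 + 4 + 16) = |19| / (3√5) = 19/(3√5).

19√5/15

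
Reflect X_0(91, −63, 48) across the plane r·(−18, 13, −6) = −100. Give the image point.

n = (−18, 13, −6), |n|² = 529, n·X_0 − (-100) = -2645, so t = -2645/529 = -5.
Foot F = X_0 − (-5)·n = (1, 2, 18); the reflection is 2F − X_0 = (−89, 67, −12).

(-89, 67, -12)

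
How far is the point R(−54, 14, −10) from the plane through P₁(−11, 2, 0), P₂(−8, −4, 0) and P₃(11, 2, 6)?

2/23

P₁P₂ = (3, −6, 0) and P₁P₃ = (22, 0, 6), so a normal is n = P₁P₂ × P₁P₃ = (−36, −18, 132).
Then n·(−54, 14, −10) − 360 = 12.
|n| = √(1296 + 324 + 17424) = 138, so the distance is |12|/138 = 2/23.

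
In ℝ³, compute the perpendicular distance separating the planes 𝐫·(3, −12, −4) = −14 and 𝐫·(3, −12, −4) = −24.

With common normal n = (3, −12, −4) (|n| = 13), the distance is |(-14) − (-24)|/|n| = 10/13.

10/13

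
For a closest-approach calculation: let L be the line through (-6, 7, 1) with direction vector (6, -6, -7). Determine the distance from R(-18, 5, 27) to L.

2√85

Direction vector d = (6, -6, -7).
AP = (-12, -2, 26); AP·d = -242, |AP|² = 824, |d|² = 121.
distance² = |AP|² − (AP·d)²/|d|² = 824 − 58564/121 = 340, so the distance is 2√85.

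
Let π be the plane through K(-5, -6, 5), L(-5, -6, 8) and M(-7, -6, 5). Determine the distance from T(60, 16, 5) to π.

22

KL = (0, 0, 3) and KM = (-2, 0, 0), so a normal is n = KL × KM = (0, -6, 0).
d = |(-6)·16 − 36| / √(0 + 36 + 0) = |-132| / 6 = 22.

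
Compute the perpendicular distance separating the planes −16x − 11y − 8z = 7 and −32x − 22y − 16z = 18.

2/21

Divide the second equation by 2 to match normals: −16x − 11y − 8z = 9.
Both planes have normal n = (−16, −11, −8), |n| = 21. Any point on the first plane is at distance |9 − 7|/|n| = 2/21 from the second.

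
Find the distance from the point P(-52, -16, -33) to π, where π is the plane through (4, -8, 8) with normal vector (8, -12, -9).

The plane has equation n·(r − (4, -8, 8)) = 0, i.e. n·r = 56.
Then n·(-52, -16, -33) - 56 = 17.
|n| = √(64 + 144 + 81) = 17, so the distance is |17|/17 = 1.

1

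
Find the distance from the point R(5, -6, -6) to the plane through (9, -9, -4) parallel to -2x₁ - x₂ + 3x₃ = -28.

1/√14

Parallel planes share the normal n = (-2, -1, 3); since (9, -9, -4) lies on the plane, its equation is -2x₁ - x₂ + 3x₃ = -21.
Then n·(5, -6, -6) - (-21) = -1.
|n| = √(4 + 1 + 9) = √14, so the distance is |-1|/√14 = √14/14.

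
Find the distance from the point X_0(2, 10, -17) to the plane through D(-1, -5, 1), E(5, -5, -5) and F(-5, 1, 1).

DE = (6, 0, -6) and DF = (-4, 6, 0), so a normal is n = DE × DF = (36, 24, 36).
n = (36, 24, 36); n·P − (-120) = -180; |n| = 12√22; distance = 180/(12√22) = 15√22/22.

15√22/22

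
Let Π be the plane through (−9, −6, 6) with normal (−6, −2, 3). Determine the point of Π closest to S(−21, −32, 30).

(3, -24, 18)

The perpendicular from S has direction n = (−6, −2, 3): r = (−21, −32, 30) + λ(−6, −2, 3).
Substitute into the plane: n·(S + λn) = 84 gives 280 + 49λ = 84, so λ = -4.
Foot = (−21, −32, 30) + (-4)·(−6, −2, 3) = (3, −24, 18).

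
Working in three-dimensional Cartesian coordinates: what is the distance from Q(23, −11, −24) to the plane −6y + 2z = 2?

Normal vector n = (0, −6, 2), and n·(23, −11, −24) − 2 = 16.
|n| = √(0 + 36 + 4) = 2√10, so the distance is |16|/(2√10) = 8/√10.

8/√10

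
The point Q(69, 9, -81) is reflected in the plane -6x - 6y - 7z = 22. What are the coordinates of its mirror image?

(843/11, 183/11, -793/11)

With n = (-6, -6, -7), the signed offset is (n·Q − 22)/|n|² = 77/121 = 7/11.
Q' = Q − 2t·n = (69, 9, -81) − (14/11)·(-6, -6, -7) = (843/11, 183/11, -793/11).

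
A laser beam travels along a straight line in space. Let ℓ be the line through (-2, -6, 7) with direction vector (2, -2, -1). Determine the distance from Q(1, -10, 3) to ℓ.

√5

Direction vector d = (2, -2, -1).
AP = (3, -4, -4), and AP × d = (-4, -5, 2).
|AP × d|² = 45 and |d|² = 9, so the distance is √(45/9) = √5.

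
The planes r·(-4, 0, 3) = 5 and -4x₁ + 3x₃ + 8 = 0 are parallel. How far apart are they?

With common normal n = (-4, 0, 3) (|n| = 5), the distance is |5 − (-8)|/|n| = 13/5.

13/5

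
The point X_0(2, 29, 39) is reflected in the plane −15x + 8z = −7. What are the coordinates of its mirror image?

(32, 29, 23)

n = (−15, 0, 8), |n|² = 289, n·X_0 − (-7) = 289, so t = 289/289 = 1.
Foot F = X_0 − 1·n = (17, 29, 31); the reflection is 2F − X_0 = (32, 29, 23).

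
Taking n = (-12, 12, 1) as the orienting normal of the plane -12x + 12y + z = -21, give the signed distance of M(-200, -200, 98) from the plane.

n·M − (-21) = 119.
|n| = 17, so the signed distance is 119/17 = 7.

7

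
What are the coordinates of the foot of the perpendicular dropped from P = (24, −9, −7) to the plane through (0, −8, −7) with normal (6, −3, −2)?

n = (6, −3, −2), |n|² = 49, and n·P − 38 = 147.
t = 147/49 = 3, so the foot is P − t·n = (24, −9, −7) − 3·(6, −3, −2) = (6, 0, −1).

(6, 0, -1)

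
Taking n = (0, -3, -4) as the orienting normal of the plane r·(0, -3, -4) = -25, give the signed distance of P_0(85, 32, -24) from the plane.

5

n·P_0 − (-25) = 25.
|n| = 5, so the signed distance is 25/5 = 5.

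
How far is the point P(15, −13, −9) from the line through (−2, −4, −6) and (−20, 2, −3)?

√10

A direction vector is d = (−18, 6, 3).
AP = (17, −9, −3); AP·d = -369, |AP|² = 379, |d|² = 369.
distance² = |AP|² − (AP·d)²/|d|² = 379 − 136161/369 = 10, so the distance is √10.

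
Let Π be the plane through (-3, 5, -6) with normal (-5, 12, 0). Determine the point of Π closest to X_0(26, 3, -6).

(21, 15, -6)

n = (-5, 12, 0), |n|² = 169, and n·X_0 − 75 = -169.
t = -169/169 = -1, so the foot is X_0 − t·n = (26, 3, -6) − (-1)·(-5, 12, 0) = (21, 15, -6).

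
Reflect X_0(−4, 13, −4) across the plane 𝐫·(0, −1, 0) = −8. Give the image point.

(-4, 3, -4)

n = (0, −1, 0), |n|² = 1, n·X_0 − (-8) = -5, so t = -5/1 = -5.
Foot F = X_0 − (-5)·n = (−4, 8, −4); the reflection is 2F − X_0 = (−4, 3, −4).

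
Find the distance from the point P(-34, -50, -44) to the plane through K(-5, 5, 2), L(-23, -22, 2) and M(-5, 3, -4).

23/11

KL = (-18, -27, 0) and KM = (0, -2, -6), so a normal is n = KL × KM = (162, -108, 36).
Then n·(-34, -50, -44) - (-1278) = -414.
|n| = √(26244 + 11664 + 1296) = 198, so the distance is |-414|/198 = 23/11.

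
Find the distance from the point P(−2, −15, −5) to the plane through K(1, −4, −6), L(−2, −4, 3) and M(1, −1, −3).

KL = (−3, 0, 9) and KM = (0, 3, 3), so a normal is n = KL × KM = (−27, 9, −9).
Then n·(−2, −15, −5) − (−9) = −27.
|n| = √(729 + 81 + 81) = 9√11, so the distance is |-27|/(9√11) = 3/√11.

3√11/11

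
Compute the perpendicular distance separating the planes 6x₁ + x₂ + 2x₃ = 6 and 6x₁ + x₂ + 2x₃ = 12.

Both planes have normal n = (6, 1, 2), |n| = √41. Any point on the first plane is at distance |12 − 6|/|n| = 6/√41 from the second.

6/√41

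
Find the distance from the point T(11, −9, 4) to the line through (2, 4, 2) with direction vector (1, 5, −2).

√134

Direction vector d = (1, 5, −2).
AP = (9, −13, 2); AP·d = -60, |AP|² = 254, |d|² = 30.
distance² = |AP|² − (AP·d)²/|d|² = 254 − 3600/30 = 134, so the distance is √134.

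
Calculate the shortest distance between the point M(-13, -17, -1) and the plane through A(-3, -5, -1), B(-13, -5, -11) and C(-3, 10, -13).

AB = (-10, 0, -10) and AC = (0, 15, -12), so a normal is n = AB × AC = (150, -120, -150).
Then n·(-13, -17, -1) - 300 = -60.
|n| = √(22500 + 14400 + 22500) = 30√66, so the distance is |-60|/(30√66) = 2/√66.

√66/33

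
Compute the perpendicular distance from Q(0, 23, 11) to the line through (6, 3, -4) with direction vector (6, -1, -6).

Direction vector d = (6, -1, -6).
AP = (-6, 20, 15); AP·d = -146, |AP|² = 661, |d|² = 73.
distance² = |AP|² − (AP·d)²/|d|² = 661 − 21316/73 = 369, so the distance is 3√41.

3√41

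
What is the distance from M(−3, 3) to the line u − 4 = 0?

7

d = |1·(-3) + 0·3 − 4| / √(1 + 0) = |-7|/1 = 7.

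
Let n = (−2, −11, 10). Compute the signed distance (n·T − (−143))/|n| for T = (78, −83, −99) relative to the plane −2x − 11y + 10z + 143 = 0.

-6

n·T − (-143) = -90.
|n| = 15, so the signed distance is -90/15 = -6.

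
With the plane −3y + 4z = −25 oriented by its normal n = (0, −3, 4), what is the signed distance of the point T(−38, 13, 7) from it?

14/5

n·T − (-25) = 14.
|n| = 5, so the signed distance is 14/5.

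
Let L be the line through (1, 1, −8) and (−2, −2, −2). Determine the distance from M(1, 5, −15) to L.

A direction vector is d = (−3, −3, 6).
AP = (0, 4, −7), and AP × d = (3, 21, 12).
|AP × d|² = 594 and |d|² = 54, so the distance is √(594/54) = √11.

√11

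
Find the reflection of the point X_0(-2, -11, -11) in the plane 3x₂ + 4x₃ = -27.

(-2, 1, 5)

n = (0, 3, 4), |n|² = 25, n·X_0 − (-27) = -50, so t = -50/25 = -2.
Foot F = X_0 − (-2)·n = (-2, -5, -3); the reflection is 2F − X_0 = (-2, 1, 5).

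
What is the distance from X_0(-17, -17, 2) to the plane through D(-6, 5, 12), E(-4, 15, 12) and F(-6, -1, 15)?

DE = (2, 10, 0) and DF = (0, -6, 3), so a normal is n = DE × DF = (30, -6, -12).
Then n·(-17, -17, 2) - (-354) = -78.
|n| = √(900 + 36 + 144) = 6√30, so the distance is |-78|/(6√30) = 13√30/30.

13√30/30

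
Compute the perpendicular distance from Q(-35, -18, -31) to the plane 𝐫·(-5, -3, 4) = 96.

9√2/10

Normal vector n = (-5, -3, 4), and n·(-35, -18, -31) - 96 = 9.
|n| = √(25 + 9 + 16) = 5√2, so the distance is |9|/(5√2) = 9/(5√2).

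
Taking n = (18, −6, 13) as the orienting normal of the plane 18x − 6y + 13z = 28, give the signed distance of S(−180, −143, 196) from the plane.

n·S − 28 = 138.
|n| = 23, so the signed distance is 138/23 = 6.

6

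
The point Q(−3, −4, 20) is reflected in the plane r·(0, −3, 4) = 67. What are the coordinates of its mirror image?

With n = (0, −3, 4), the signed offset is (n·Q − 67)/|n|² = 25/25 = 1.
Q' = Q − 2t·n = (−3, −4, 20) − 2·(0, −3, 4) = (−3, 2, 12).

(-3, 2, 12)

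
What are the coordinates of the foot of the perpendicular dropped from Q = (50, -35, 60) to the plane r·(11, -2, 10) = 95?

(-5, -25, 10)

n = (11, -2, 10), |n|² = 225, and n·Q − 95 = 1125.
t = 1125/225 = 5, so the foot is Q − t·n = (50, -35, 60) − 5·(11, -2, 10) = (-5, -25, 10).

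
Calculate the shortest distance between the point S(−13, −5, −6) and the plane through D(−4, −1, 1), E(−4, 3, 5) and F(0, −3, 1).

DE = (0, 4, 4) and DF = (4, −2, 0), so a normal is n = DE × DF = (8, 16, −16).
d = |8·(-13) + 16·(-5) + (-16)·(-6) − (-64)| / √(64 + 256 + 256) = |-24| / 24 = 1.

1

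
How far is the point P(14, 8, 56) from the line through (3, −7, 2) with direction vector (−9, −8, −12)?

Direction vector d = (−9, −8, −12).
AP = (11, 15, 54); AP·d = -867, |AP|² = 3262, |d|² = 289.
distance² = |AP|² − (AP·d)²/|d|² = 3262 − 751689/289 = 661, so the distance is √661.

√661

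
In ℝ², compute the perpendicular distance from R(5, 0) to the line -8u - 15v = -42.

2/17

d = |(-8)·5 + (-15)·0 − (-42)| / √(64 + 225) = |2|/17 = 2/17.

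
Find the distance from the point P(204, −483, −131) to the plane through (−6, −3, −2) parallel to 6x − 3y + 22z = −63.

Parallel planes share the normal n = (6, −3, 22); since (−6, −3, −2) lies on the plane, its equation is 6x − 3y + 22z = -71.
n = (6, −3, 22); n·P − (-71) = -138; |n| = 23; distance = 138/23 = 6.

6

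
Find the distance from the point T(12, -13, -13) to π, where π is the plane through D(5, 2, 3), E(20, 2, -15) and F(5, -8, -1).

8√65/65

DE = (15, 0, -18) and DF = (0, -10, -4), so a normal is n = DE × DF = (-180, 60, -150).
Then n·(12, -13, -13) - (-1230) = 240.
|n| = √(32400 + 3600 + 22500) = 30√65, so the distance is |240|/(30√65) = 8√65/65.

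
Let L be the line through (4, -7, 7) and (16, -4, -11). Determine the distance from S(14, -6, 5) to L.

2√13

A direction vector is d = (12, 3, -18).
AP = (10, 1, -2), and AP × d = (-12, 156, 18).
|AP × d|² = 24804 and |d|² = 477, so the distance is √(24804/477) = √52 = 2√13.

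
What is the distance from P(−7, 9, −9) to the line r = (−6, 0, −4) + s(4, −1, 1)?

Direction vector d = (4, −1, 1).
AP = (−1, 9, −5), and AP × d = (4, −19, −35).
|AP × d|² = 1602 and |d|² = 18, so the distance is √(1602/18) = √89.

√89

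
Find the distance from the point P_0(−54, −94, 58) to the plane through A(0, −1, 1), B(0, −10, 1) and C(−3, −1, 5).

9

AB = (0, −9, 0) and AC = (−3, 0, 4), so a normal is n = AB × AC = (−36, 0, −27).
d = |(-36)·(-54) + (-27)·58 − (-27)| / √(1296 + 0 + 729) = |405| / 45 = 9.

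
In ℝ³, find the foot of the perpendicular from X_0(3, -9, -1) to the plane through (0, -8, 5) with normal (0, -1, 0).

(3, -8, -1)

The perpendicular from X_0 has direction n = (0, -1, 0): r = (3, -9, -1) + λ(0, -1, 0).
Substitute into the plane: n·(X_0 + λn) = 8 gives 9 + 1λ = 8, so λ = -1.
Foot = (3, -9, -1) + (-1)·(0, -1, 0) = (3, -8, -1).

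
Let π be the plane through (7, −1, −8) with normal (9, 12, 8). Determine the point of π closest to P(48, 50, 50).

n = (9, 12, 8), |n|² = 289, and n·P − (-13) = 1445.
t = 1445/289 = 5, so the foot is P − t·n = (48, 50, 50) − 5·(9, 12, 8) = (3, −10, 10).

(3, -10, 10)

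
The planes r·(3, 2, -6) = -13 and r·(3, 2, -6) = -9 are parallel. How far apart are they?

4/7

Both planes have normal n = (3, 2, -6), |n| = 7. Any point on the first plane is at distance |(-9) − (-13)|/|n| = 4/7 from the second.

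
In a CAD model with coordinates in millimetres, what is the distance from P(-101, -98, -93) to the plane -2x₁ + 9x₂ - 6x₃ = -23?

Normal vector n = (-2, 9, -6), and n·(-101, -98, -93) - (-23) = -99.
|n| = √(4 + 81 + 36) = 11, so the distance is |-99|/11 = 9.

9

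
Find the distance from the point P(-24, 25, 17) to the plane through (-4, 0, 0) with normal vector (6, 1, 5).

5√62/31

The plane has equation n·(r − (-4, 0, 0)) = 0, i.e. n·r = -24.
Then n·(-24, 25, 17) - (-24) = -10.
|n| = √(36 + 1 + 25) = √62, so the distance is |-10|/√62 = 10/√62.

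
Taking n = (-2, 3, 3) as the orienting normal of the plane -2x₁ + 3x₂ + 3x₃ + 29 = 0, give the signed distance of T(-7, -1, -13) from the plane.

√22/22

n·T − (-29) = 1.
|n| = √22, so the signed distance is √22/22.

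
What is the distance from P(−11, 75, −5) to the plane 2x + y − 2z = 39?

8

d = |2·(-11) + 1·75 + (-2)·(-5) − 39| / √(4 + 1 + 4) = |24| / 3 = 8.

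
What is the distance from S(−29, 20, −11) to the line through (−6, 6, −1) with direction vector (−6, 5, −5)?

Direction vector d = (−6, 5, −5).
AP = (−23, 14, −10); AP·d = 258, |AP|² = 825, |d|² = 86.
distance² = |AP|² − (AP·d)²/|d|² = 825 − 66564/86 = 51, so the distance is √51.

√51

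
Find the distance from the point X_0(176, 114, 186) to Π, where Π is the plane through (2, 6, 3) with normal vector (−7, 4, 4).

6

The plane has equation n·(r − (2, 6, 3)) = 0, i.e. n·r = 22.
Then n·(176, 114, 186) − 22 = −54.
|n| = √(49 + 16 + 16) = 9, so the distance is |-54|/9 = 6.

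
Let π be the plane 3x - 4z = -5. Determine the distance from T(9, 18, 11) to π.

12/5

d = |3·9 + (-4)·11 − (-5)| / √(9 + 0 + 16) = |-12| / 5 = 12/5.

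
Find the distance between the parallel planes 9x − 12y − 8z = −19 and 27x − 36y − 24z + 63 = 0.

Divide the second equation by 3 to match normals: 9x − 12y − 8z = -21.
With common normal n = (9, −12, −8) (|n| = 17), the distance is |(-19) − (-21)|/|n| = 2/17.

2/17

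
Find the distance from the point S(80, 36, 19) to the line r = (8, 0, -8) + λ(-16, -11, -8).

3√17

Direction vector d = (-16, -11, -8).
AP = (72, 36, 27); AP·d = -1764, |AP|² = 7209, |d|² = 441.
distance² = |AP|² − (AP·d)²/|d|² = 7209 − 3111696/441 = 153, so the distance is 3√17.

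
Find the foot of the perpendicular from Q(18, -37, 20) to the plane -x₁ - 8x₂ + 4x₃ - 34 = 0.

(22, -5, 4)

n = (-1, -8, 4), |n|² = 81, and n·Q − 34 = 324.
t = 324/81 = 4, so the foot is Q − t·n = (18, -37, 20) − 4·(-1, -8, 4) = (22, -5, 4).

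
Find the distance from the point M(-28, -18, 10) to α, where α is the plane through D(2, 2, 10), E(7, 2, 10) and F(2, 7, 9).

10√26/13

DE = (5, 0, 0) and DF = (0, 5, -1), so a normal is n = DE × DF = (0, 5, 25).
n = (0, 5, 25); n·P − 260 = -100; |n| = 5√26; distance = 100/(5√26) = 20/√26.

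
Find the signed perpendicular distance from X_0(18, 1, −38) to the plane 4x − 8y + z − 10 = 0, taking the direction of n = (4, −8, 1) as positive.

16/9

n·X_0 − 10 = 16.
|n| = 9, so the signed distance is 16/9.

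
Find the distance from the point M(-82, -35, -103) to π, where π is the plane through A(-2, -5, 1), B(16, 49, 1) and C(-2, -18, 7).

4

AB = (18, 54, 0) and AC = (0, -13, 6), so a normal is n = AB × AC = (324, -108, -234).
n = (324, -108, -234); n·P − (-342) = 1656; |n| = 414; distance = 1656/414 = 4.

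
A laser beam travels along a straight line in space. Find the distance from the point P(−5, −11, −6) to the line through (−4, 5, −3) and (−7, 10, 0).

√94

A direction vector is d = (−3, 5, 3).
AP = (−1, −16, −3); AP·d = -86, |AP|² = 266, |d|² = 43.
distance² = |AP|² − (AP·d)²/|d|² = 266 − 7396/43 = 94, so the distance is √94.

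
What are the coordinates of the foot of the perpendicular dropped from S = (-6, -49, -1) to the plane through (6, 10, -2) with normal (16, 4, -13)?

n = (16, 4, -13), |n|² = 441, and n·S − 162 = -441.
t = -441/441 = -1, so the foot is S − t·n = (-6, -49, -1) − (-1)·(16, 4, -13) = (10, -45, -14).

(10, -45, -14)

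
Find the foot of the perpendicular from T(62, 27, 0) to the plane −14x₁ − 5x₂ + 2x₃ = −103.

n = (−14, −5, 2), |n|² = 225, and n·T − (-103) = -900.
t = -900/225 = -4, so the foot is T − t·n = (62, 27, 0) − (-4)·(−14, −5, 2) = (6, 7, 8).

(6, 7, 8)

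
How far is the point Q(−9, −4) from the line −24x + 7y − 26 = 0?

The normal to the line is n = (−24, 7) with |n| = 25.
|n·Q − 26| = |188 − 26| = 162, so the distance is 162/25.

162/25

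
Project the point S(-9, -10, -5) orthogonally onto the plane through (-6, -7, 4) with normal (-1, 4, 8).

n = (-1, 4, 8), |n|² = 81, and n·S − 10 = -81.
t = -81/81 = -1, so the foot is S − t·n = (-9, -10, -5) − (-1)·(-1, 4, 8) = (-10, -6, 3).

(-10, -6, 3)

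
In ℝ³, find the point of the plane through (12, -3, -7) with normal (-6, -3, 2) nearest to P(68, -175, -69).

(524/7, -1201/7, -499/7)

The perpendicular from P has direction n = (-6, -3, 2): r = (68, -175, -69) + t(-6, -3, 2).
Substitute into the plane: n·(P + tn) = -77 gives -21 + 49t = -77, so t = -8/7.
Foot = (68, -175, -69) + (-8/7)·(-6, -3, 2) = (524/7, -1201/7, -499/7).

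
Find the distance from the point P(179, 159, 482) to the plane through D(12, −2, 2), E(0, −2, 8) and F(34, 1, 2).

DE = (−12, 0, 6) and DF = (22, 3, 0), so a normal is n = DE × DF = (−18, 132, −36).
d = |(-18)·179 + 132·159 + (-36)·482 − (-552)| / √(324 + 17424 + 1296) = |966| / 138 = 7.

7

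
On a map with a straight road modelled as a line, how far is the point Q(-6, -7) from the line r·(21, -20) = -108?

122/29

The normal to the line is n = (21, -20) with |n| = 29.
|n·Q − (-108)| = |14 − (-108)| = 122, so the distance is 122/29.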